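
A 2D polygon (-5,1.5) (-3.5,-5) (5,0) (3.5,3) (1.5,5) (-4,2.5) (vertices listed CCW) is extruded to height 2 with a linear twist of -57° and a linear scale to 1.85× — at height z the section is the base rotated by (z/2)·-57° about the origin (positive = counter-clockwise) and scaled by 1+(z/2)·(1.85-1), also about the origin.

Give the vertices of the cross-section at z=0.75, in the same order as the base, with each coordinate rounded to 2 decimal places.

t = z/height = 0.75/2 = 0.375
s = 1 + (scale-1)·z/height = 1 + (1.85-1)·0.75/2 = 1.318750
θ = twist·z/height = -57°·0.75/2 = -21.3750° = -0.373064 rad
cos θ = 0.931215, sin θ = -0.364470 (intermediates below are computed at full precision and shown rounded to 5 d.p.)
v1: (-5,1.5) → rotate → (-4.10937,3.21917) → ×s → (-5.41923,4.24529) → (-5.42,4.25)
v2: (-3.5,-5) → rotate → (-5.08160,-3.38043) → ×s → (-6.70137,-4.45794) → (-6.70,-4.46)
v3: (5,0) → rotate → (4.65607,-1.82235) → ×s → (6.14020,-2.40323) → (6.14,-2.40)
v4: (3.5,3) → rotate → (4.35266,1.51800) → ×s → (5.74008,2.00186) → (5.74,2.00)
v5: (1.5,5) → rotate → (3.21917,4.10937) → ×s → (4.24529,5.41923) → (4.25,5.42)
v6: (-4,2.5) → rotate → (-2.81368,3.78592) → ×s → (-3.71055,4.99268) → (-3.71,4.99)

Cross-section at z=0.75: (-5.42,4.25) (-6.70,-4.46) (6.14,-2.40) (5.74,2.00) (4.25,5.42) (-3.71,4.99)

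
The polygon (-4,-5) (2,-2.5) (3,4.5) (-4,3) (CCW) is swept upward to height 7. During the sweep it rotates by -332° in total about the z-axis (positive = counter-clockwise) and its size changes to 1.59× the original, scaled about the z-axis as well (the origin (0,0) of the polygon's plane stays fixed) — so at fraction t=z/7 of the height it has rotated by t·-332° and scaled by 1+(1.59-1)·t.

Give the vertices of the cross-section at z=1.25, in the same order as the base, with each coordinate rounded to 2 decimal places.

Cross-section at z=1.25: (-7.01,0.98) (-1.25,-3.31) (5.97,-0.31) (0.59,5.49)

t = z/height = 1.25/7 = 0.178571
s = 1 + (scale-1)·z/height = 1 + (1.59-1)·1.25/7 = 1.105357
θ = twist·z/height = -332°·1.25/7 = -59.2857° = -1.034731 rad
cos θ = 0.510757, sin θ = -0.859725 (intermediates below are computed at full precision and shown rounded to 5 d.p.)
v1: (-4,-5) → rotate → (-6.34165,0.88511) → ×s → (-7.00979,0.97837) → (-7.01,0.98)
v2: (2,-2.5) → rotate → (-1.12780,-2.99634) → ×s → (-1.24662,-3.31203) → (-1.25,-3.31)
v3: (3,4.5) → rotate → (5.40103,-0.28077) → ×s → (5.97007,-0.31035) → (5.97,-0.31)
v4: (-4,3) → rotate → (0.53615,4.97117) → ×s → (0.59263,5.49492) → (0.59,5.49)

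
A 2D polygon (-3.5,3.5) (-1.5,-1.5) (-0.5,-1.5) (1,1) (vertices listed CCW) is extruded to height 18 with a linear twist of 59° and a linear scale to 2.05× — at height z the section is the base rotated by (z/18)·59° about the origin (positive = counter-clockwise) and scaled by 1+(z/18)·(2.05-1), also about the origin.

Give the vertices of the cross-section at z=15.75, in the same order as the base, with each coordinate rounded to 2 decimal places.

t = z/height = 15.75/18 = 0.875
s = 1 + (scale-1)·z/height = 1 + (2.05-1)·15.75/18 = 1.918750
θ = twist·z/height = 59°·15.75/18 = 51.6250° = 0.901026 rad
cos θ = 0.620806, sin θ = 0.783964 (intermediates below are computed at full precision and shown rounded to 5 d.p.)
v1: (-3.5,3.5) → rotate → (-4.91670,-0.57106) → ×s → (-9.43391,-1.09571) → (-9.43,-1.10)
v2: (-1.5,-1.5) → rotate → (0.24474,-2.10716) → ×s → (0.46959,-4.04310) → (0.47,-4.04)
v3: (-0.5,-1.5) → rotate → (0.86554,-1.32319) → ×s → (1.66076,-2.53887) → (1.66,-2.54)
v4: (1,1) → rotate → (-0.16316,1.40477) → ×s → (-0.31306,2.69540) → (-0.31,2.70)

Cross-section at z=15.75: (-9.43,-1.10) (0.47,-4.04) (1.66,-2.54) (-0.31,2.70)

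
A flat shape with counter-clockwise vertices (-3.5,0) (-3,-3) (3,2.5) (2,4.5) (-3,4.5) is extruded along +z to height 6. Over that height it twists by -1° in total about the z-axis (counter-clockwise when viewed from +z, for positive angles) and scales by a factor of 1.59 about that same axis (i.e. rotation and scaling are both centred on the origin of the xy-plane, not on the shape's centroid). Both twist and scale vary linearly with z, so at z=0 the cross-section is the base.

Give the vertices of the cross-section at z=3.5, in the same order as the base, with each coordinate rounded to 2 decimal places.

t = z/height = 3.5/6 = 0.583333
s = 1 + (scale-1)·z/height = 1 + (1.59-1)·3.5/6 = 1.344167
θ = twist·z/height = -1°·3.5/6 = -0.5833° = -0.010181 rad
cos θ = 0.999948, sin θ = -0.010181 (intermediates below are computed at full precision and shown rounded to 5 d.p.)
v1: (-3.5,0) → rotate → (-3.49982,0.03563) → ×s → (-4.70434,0.04790) → (-4.70,0.05)
v2: (-3,-3) → rotate → (-3.03039,-2.96930) → ×s → (-4.07335,-3.99124) → (-4.07,-3.99)
v3: (3,2.5) → rotate → (3.02530,2.46933) → ×s → (4.06650,3.31919) → (4.07,3.32)
v4: (2,4.5) → rotate → (2.04571,4.47940) → ×s → (2.74978,6.02107) → (2.75,6.02)
v5: (-3,4.5) → rotate → (-2.95403,4.53031) → ×s → (-3.97071,6.08949) → (-3.97,6.09)

Cross-section at z=3.5: (-4.70,0.05) (-4.07,-3.99) (4.07,3.32) (2.75,6.02) (-3.97,6.09)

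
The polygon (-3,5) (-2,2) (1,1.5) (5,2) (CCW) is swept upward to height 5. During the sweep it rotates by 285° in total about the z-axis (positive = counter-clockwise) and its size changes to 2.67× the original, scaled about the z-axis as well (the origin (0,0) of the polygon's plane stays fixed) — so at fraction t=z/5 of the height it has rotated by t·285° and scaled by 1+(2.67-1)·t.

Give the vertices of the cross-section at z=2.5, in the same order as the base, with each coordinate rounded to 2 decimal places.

t = z/height = 2.5/5 = 0.5
s = 1 + (scale-1)·z/height = 1 + (2.67-1)·2.5/5 = 1.835000
θ = twist·z/height = 285°·2.5/5 = 142.5000° = 2.487094 rad
cos θ = -0.793353, sin θ = 0.608761 (intermediates below are computed at full precision and shown rounded to 5 d.p.)
v1: (-3,5) → rotate → (-0.66375,-5.79305) → ×s → (-1.21798,-10.63025) → (-1.22,-10.63)
v2: (-2,2) → rotate → (0.36918,-2.80423) → ×s → (0.67745,-5.14576) → (0.68,-5.15)
v3: (1,1.5) → rotate → (-1.70650,-0.58127) → ×s → (-3.13142,-1.06663) → (-3.13,-1.07)
v4: (5,2) → rotate → (-5.18429,1.45710) → ×s → (-9.51317,2.67378) → (-9.51,2.67)

Cross-section at z=2.5: (-1.22,-10.63) (0.68,-5.15) (-3.13,-1.07) (-9.51,2.67)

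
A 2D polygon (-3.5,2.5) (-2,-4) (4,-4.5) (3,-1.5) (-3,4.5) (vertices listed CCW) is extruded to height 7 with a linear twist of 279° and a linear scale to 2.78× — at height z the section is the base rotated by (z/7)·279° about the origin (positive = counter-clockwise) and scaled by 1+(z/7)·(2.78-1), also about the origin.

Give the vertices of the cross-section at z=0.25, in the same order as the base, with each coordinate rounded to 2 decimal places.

Cross-section at z=0.25: (-4.13,1.97) (-1.36,-4.56) (5.02,-3.98) (3.42,-1.02) (-3.97,4.16)

t = z/height = 0.25/7 = 0.0357143
s = 1 + (scale-1)·z/height = 1 + (2.78-1)·0.25/7 = 1.063571
θ = twist·z/height = 279°·0.25/7 = 9.9643° = 0.173910 rad
cos θ = 0.984916, sin θ = 0.173034 (intermediates below are computed at full precision and shown rounded to 5 d.p.)
v1: (-3.5,2.5) → rotate → (-3.87979,1.85667) → ×s → (-4.12643,1.97470) → (-4.13,1.97)
v2: (-2,-4) → rotate → (-1.27769,-4.28573) → ×s → (-1.35892,-4.55818) → (-1.36,-4.56)
v3: (4,-4.5) → rotate → (4.71832,-3.73998) → ×s → (5.01827,-3.97774) → (5.02,-3.98)
v4: (3,-1.5) → rotate → (3.21430,-0.95827) → ×s → (3.41864,-1.01919) → (3.42,-1.02)
v5: (-3,4.5) → rotate → (-3.73340,3.91302) → ×s → (-3.97074,4.16177) → (-3.97,4.16)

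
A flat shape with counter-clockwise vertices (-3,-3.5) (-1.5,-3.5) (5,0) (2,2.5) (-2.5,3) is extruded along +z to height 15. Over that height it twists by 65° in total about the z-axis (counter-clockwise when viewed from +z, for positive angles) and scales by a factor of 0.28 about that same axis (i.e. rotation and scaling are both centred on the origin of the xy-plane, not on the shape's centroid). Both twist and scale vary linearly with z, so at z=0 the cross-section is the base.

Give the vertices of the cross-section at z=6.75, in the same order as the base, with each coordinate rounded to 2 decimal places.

t = z/height = 6.75/15 = 0.45
s = 1 + (scale-1)·z/height = 1 + (0.28-1)·6.75/15 = 0.676000
θ = twist·z/height = 65°·6.75/15 = 29.2500° = 0.510509 rad
cos θ = 0.872496, sin θ = 0.488621 (intermediates below are computed at full precision and shown rounded to 5 d.p.)
v1: (-3,-3.5) → rotate → (-0.90731,-4.51960) → ×s → (-0.61334,-3.05525) → (-0.61,-3.06)
v2: (-1.5,-3.5) → rotate → (0.40143,-3.78667) → ×s → (0.27137,-2.55979) → (0.27,-2.56)
v3: (5,0) → rotate → (4.36248,2.44311) → ×s → (2.94904,1.65154) → (2.95,1.65)
v4: (2,2.5) → rotate → (0.52344,3.15848) → ×s → (0.35384,2.13513) → (0.35,2.14)
v5: (-2.5,3) → rotate → (-3.64710,1.39593) → ×s → (-2.46544,0.94365) → (-2.47,0.94)

Cross-section at z=6.75: (-0.61,-3.06) (0.27,-2.56) (2.95,1.65) (0.35,2.14) (-2.47,0.94)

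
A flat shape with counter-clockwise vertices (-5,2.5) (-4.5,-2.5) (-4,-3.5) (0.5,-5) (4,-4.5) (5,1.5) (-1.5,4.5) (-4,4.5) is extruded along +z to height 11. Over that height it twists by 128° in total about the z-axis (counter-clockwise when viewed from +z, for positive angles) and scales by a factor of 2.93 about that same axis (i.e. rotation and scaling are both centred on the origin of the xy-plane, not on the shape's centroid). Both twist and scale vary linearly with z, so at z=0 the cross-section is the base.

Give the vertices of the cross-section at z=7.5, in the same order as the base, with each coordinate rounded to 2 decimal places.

Cross-section at z=7.5: (-6.33,-11.29) (5.29,-10.69) (7.66,-9.64) (11.62,0.61) (10.85,8.76) (-2.92,11.73) (-10.58,-2.97) (-10.85,-8.76)

t = z/height = 7.5/11 = 0.681818
s = 1 + (scale-1)·z/height = 1 + (2.93-1)·7.5/11 = 2.315909
θ = twist·z/height = 128°·7.5/11 = 87.2727° = 1.523196 rad
cos θ = 0.047582, sin θ = 0.998867 (intermediates below are computed at full precision and shown rounded to 5 d.p.)
v1: (-5,2.5) → rotate → (-2.73508,-4.87538) → ×s → (-6.33419,-11.29094) → (-6.33,-11.29)
v2: (-4.5,-2.5) → rotate → (2.28305,-4.61386) → ×s → (5.28734,-10.68528) → (5.29,-10.69)
v3: (-4,-3.5) → rotate → (3.30571,-4.16201) → ×s → (7.65572,-9.63883) → (7.66,-9.64)
v4: (0.5,-5) → rotate → (5.01813,0.26152) → ×s → (11.62153,0.60567) → (11.62,0.61)
v5: (4,-4.5) → rotate → (4.68523,3.78135) → ×s → (10.85057,8.75726) → (10.85,8.76)
v6: (5,1.5) → rotate → (-1.26039,5.06571) → ×s → (-2.91895,11.73172) → (-2.92,11.73)
v7: (-1.5,4.5) → rotate → (-4.56628,-1.28418) → ×s → (-10.57508,-2.97405) → (-10.58,-2.97)
v8: (-4,4.5) → rotate → (-4.68523,-3.78135) → ×s → (-10.85057,-8.75726) → (-10.85,-8.76)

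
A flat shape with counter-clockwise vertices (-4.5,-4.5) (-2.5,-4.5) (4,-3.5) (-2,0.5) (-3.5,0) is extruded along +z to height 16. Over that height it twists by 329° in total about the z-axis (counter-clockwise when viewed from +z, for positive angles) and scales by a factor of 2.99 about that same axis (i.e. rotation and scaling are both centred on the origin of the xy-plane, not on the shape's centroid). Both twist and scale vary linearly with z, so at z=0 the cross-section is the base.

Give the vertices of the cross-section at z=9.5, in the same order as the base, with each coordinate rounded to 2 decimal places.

Cross-section at z=9.5: (6.87,12.06) (2.66,10.91) (-10.44,5.05) (4.50,0.10) (7.36,2.02)

t = z/height = 9.5/16 = 0.59375
s = 1 + (scale-1)·z/height = 1 + (2.99-1)·9.5/16 = 2.181563
θ = twist·z/height = 329°·9.5/16 = 195.3438° = 3.409392 rad
cos θ = -0.964356, sin θ = -0.264609 (intermediates below are computed at full precision and shown rounded to 5 d.p.)
v1: (-4.5,-4.5) → rotate → (3.14886,5.53034) → ×s → (6.86943,12.06479) → (6.87,12.06)
v2: (-2.5,-4.5) → rotate → (1.22015,5.00112) → ×s → (2.66183,10.91026) → (2.66,10.91)
v3: (4,-3.5) → rotate → (-4.78356,2.31681) → ×s → (-10.43563,5.05426) → (-10.44,5.05)
v4: (-2,0.5) → rotate → (2.06102,0.04704) → ×s → (4.49624,0.10262) → (4.50,0.10)
v5: (-3.5,0) → rotate → (3.37524,0.92613) → ×s → (7.36331,2.02042) → (7.36,2.02)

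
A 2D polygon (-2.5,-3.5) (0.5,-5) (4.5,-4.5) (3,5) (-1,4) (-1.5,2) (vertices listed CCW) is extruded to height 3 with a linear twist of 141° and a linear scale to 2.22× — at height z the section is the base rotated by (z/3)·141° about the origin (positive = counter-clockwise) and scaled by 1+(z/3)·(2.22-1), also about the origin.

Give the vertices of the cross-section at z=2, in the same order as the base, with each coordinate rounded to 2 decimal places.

t = z/height = 2/3 = 0.666667
s = 1 + (scale-1)·z/height = 1 + (2.22-1)·2/3 = 1.813333
θ = twist·z/height = 141°·2/3 = 94.0000° = 1.640609 rad
cos θ = -0.069756, sin θ = 0.997564 (intermediates below are computed at full precision and shown rounded to 5 d.p.)
v1: (-2.5,-3.5) → rotate → (3.66587,-2.24976) → ×s → (6.64744,-4.07957) → (6.65,-4.08)
v2: (0.5,-5) → rotate → (4.95294,0.84756) → ×s → (8.98133,1.53692) → (8.98,1.54)
v3: (4.5,-4.5) → rotate → (4.17513,4.80294) → ×s → (7.57091,8.70934) → (7.57,8.71)
v4: (3,5) → rotate → (-5.19709,2.64391) → ×s → (-9.42406,4.79429) → (-9.42,4.79)
v5: (-1,4) → rotate → (-3.92050,-1.27659) → ×s → (-7.10917,-2.31488) → (-7.11,-2.31)
v6: (-1.5,2) → rotate → (-1.89049,-1.63586) → ×s → (-3.42809,-2.96636) → (-3.43,-2.97)

Cross-section at z=2: (6.65,-4.08) (8.98,1.54) (7.57,8.71) (-9.42,4.79) (-7.11,-2.31) (-3.43,-2.97)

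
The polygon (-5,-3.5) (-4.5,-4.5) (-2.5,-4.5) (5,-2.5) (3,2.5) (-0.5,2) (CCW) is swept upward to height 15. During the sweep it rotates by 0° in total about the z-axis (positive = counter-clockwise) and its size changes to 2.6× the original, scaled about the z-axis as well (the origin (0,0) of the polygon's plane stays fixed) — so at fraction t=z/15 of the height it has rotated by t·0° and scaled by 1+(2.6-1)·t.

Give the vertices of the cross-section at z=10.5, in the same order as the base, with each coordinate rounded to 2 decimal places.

t = z/height = 10.5/15 = 0.7
s = 1 + (scale-1)·z/height = 1 + (2.6-1)·10.5/15 = 2.120000
θ = twist·z/height = 0°·10.5/15 = 0.0000° = 0.000000 rad
cos θ = 1.000000, sin θ = 0.000000 (intermediates below are computed at full precision and shown rounded to 5 d.p.)
v1: (-5,-3.5) → rotate → (-5.00000,-3.50000) → ×s → (-10.60000,-7.42000) → (-10.60,-7.42)
v2: (-4.5,-4.5) → rotate → (-4.50000,-4.50000) → ×s → (-9.54000,-9.54000) → (-9.54,-9.54)
v3: (-2.5,-4.5) → rotate → (-2.50000,-4.50000) → ×s → (-5.30000,-9.54000) → (-5.30,-9.54)
v4: (5,-2.5) → rotate → (5.00000,-2.50000) → ×s → (10.60000,-5.30000) → (10.60,-5.30)
v5: (3,2.5) → rotate → (3.00000,2.50000) → ×s → (6.36000,5.30000) → (6.36,5.30)
v6: (-0.5,2) → rotate → (-0.50000,2.00000) → ×s → (-1.06000,4.24000) → (-1.06,4.24)

Cross-section at z=10.5: (-10.60,-7.42) (-9.54,-9.54) (-5.30,-9.54) (10.60,-5.30) (6.36,5.30) (-1.06,4.24)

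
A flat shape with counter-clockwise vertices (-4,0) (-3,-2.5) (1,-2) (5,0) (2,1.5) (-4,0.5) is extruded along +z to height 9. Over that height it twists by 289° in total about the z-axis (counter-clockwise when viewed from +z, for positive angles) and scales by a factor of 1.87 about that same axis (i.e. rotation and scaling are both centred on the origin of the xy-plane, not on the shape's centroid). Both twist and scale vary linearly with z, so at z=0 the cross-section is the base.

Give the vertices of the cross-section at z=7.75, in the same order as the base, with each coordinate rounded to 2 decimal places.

Cross-section at z=7.75: (2.52,6.53) (-2.19,6.47) (-3.89,-0.37) (-3.15,-8.16) (1.19,-4.21) (3.34,6.21)

t = z/height = 7.75/9 = 0.861111
s = 1 + (scale-1)·z/height = 1 + (1.87-1)·7.75/9 = 1.749167
θ = twist·z/height = 289°·7.75/9 = 248.8611° = 4.343446 rad
cos θ = -0.360630, sin θ = -0.932709 (intermediates below are computed at full precision and shown rounded to 5 d.p.)
v1: (-4,0) → rotate → (1.44252,3.73084) → ×s → (2.52321,6.52585) → (2.52,6.53)
v2: (-3,-2.5) → rotate → (-1.24988,3.69970) → ×s → (-2.18625,6.47140) → (-2.19,6.47)
v3: (1,-2) → rotate → (-2.22605,-0.21145) → ×s → (-3.89373,-0.36986) → (-3.89,-0.37)
v4: (5,0) → rotate → (-1.80315,-4.66354) → ×s → (-3.15401,-8.15732) → (-3.15,-8.16)
v5: (2,1.5) → rotate → (0.67780,-2.40636) → ×s → (1.18559,-4.20913) → (1.19,-4.21)
v6: (-4,0.5) → rotate → (1.90887,3.55052) → ×s → (3.33894,6.21045) → (3.34,6.21)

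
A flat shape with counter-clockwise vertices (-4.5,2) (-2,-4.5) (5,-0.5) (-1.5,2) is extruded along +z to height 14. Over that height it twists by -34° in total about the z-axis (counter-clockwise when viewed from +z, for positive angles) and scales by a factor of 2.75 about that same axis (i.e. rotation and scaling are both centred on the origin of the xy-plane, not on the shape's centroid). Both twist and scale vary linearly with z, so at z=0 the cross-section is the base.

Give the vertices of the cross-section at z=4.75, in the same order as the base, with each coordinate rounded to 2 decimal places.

Cross-section at z=4.75: (-6.39,4.56) (-4.56,-6.39) (7.65,-2.37) (-1.70,3.60)

t = z/height = 4.75/14 = 0.339286
s = 1 + (scale-1)·z/height = 1 + (2.75-1)·4.75/14 = 1.593750
θ = twist·z/height = -34°·4.75/14 = -11.5357° = -0.201336 rad
cos θ = 0.979800, sin θ = -0.199979 (intermediates below are computed at full precision and shown rounded to 5 d.p.)
v1: (-4.5,2) → rotate → (-4.00914,2.85950) → ×s → (-6.38957,4.55734) → (-6.39,4.56)
v2: (-2,-4.5) → rotate → (-2.85950,-4.00914) → ×s → (-4.55734,-6.38957) → (-4.56,-6.39)
v3: (5,-0.5) → rotate → (4.79901,-1.48979) → ×s → (7.64843,-2.37436) → (7.65,-2.37)
v4: (-1.5,2) → rotate → (-1.06974,2.25957) → ×s → (-1.70490,3.60119) → (-1.70,3.60)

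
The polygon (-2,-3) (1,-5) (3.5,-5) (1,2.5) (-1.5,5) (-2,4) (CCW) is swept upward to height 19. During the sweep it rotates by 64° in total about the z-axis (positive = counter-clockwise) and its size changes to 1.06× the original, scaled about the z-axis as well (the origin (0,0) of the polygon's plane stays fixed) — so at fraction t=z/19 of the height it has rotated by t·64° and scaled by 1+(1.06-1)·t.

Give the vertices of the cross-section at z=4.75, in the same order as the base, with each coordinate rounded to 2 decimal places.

Cross-section at z=4.75: (-1.11,-3.49) (2.37,-4.60) (4.81,-3.90) (0.28,2.72) (-2.86,4.46) (-3.07,3.34)

t = z/height = 4.75/19 = 0.25
s = 1 + (scale-1)·z/height = 1 + (1.06-1)·4.75/19 = 1.015000
θ = twist·z/height = 64°·4.75/19 = 16.0000° = 0.279253 rad
cos θ = 0.961262, sin θ = 0.275637 (intermediates below are computed at full precision and shown rounded to 5 d.p.)
v1: (-2,-3) → rotate → (-1.09561,-3.43506) → ×s → (-1.11205,-3.48659) → (-1.11,-3.49)
v2: (1,-5) → rotate → (2.33945,-4.53067) → ×s → (2.37454,-4.59863) → (2.37,-4.60)
v3: (3.5,-5) → rotate → (4.74260,-3.84158) → ×s → (4.81374,-3.89920) → (4.81,-3.90)
v4: (1,2.5) → rotate → (0.27217,2.67879) → ×s → (0.27625,2.71897) → (0.28,2.72)
v5: (-1.5,5) → rotate → (-2.82008,4.39285) → ×s → (-2.86238,4.45875) → (-2.86,4.46)
v6: (-2,4) → rotate → (-3.02507,3.29377) → ×s → (-3.07045,3.34318) → (-3.07,3.34)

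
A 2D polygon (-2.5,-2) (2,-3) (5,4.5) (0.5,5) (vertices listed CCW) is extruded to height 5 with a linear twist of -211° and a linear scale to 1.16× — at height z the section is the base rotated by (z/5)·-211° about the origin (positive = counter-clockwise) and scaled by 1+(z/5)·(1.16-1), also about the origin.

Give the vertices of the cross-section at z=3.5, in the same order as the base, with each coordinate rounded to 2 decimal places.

t = z/height = 3.5/5 = 0.7
s = 1 + (scale-1)·z/height = 1 + (1.16-1)·3.5/5 = 1.112000
θ = twist·z/height = -211°·3.5/5 = -147.7000° = -2.577851 rad
cos θ = -0.845262, sin θ = -0.534352 (intermediates below are computed at full precision and shown rounded to 5 d.p.)
v1: (-2.5,-2) → rotate → (1.04445,3.02640) → ×s → (1.16143,3.36536) → (1.16,3.37)
v2: (2,-3) → rotate → (-3.29358,1.46708) → ×s → (-3.66246,1.63139) → (-3.66,1.63)
v3: (5,4.5) → rotate → (-1.82172,-6.47544) → ×s → (-2.02576,-7.20069) → (-2.03,-7.20)
v4: (0.5,5) → rotate → (2.24913,-4.49349) → ×s → (2.50103,-4.99676) → (2.50,-5.00)

Cross-section at z=3.5: (1.16,3.37) (-3.66,1.63) (-2.03,-7.20) (2.50,-5.00)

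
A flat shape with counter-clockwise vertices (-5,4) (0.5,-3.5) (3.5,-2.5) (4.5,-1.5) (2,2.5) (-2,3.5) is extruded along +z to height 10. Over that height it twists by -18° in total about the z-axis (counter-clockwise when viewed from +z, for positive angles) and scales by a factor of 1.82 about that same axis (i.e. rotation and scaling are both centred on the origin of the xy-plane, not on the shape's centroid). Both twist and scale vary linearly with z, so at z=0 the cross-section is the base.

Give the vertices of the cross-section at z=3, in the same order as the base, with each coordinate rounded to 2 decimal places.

t = z/height = 3/10 = 0.3
s = 1 + (scale-1)·z/height = 1 + (1.82-1)·3/10 = 1.246000
θ = twist·z/height = -18°·3/10 = -5.4000° = -0.094248 rad
cos θ = 0.995562, sin θ = -0.094108 (intermediates below are computed at full precision and shown rounded to 5 d.p.)
v1: (-5,4) → rotate → (-4.60138,4.45279) → ×s → (-5.73332,5.54818) → (-5.73,5.55)
v2: (0.5,-3.5) → rotate → (0.16840,-3.53152) → ×s → (0.20983,-4.40028) → (0.21,-4.40)
v3: (3.5,-2.5) → rotate → (3.24920,-2.81828) → ×s → (4.04850,-3.51158) → (4.05,-3.51)
v4: (4.5,-1.5) → rotate → (4.33887,-1.91683) → ×s → (5.40623,-2.38837) → (5.41,-2.39)
v5: (2,2.5) → rotate → (2.22639,2.30069) → ×s → (2.77409,2.86666) → (2.77,2.87)
v6: (-2,3.5) → rotate → (-1.66174,3.67268) → ×s → (-2.07053,4.57616) → (-2.07,4.58)

Cross-section at z=3: (-5.73,5.55) (0.21,-4.40) (4.05,-3.51) (5.41,-2.39) (2.77,2.87) (-2.07,4.58)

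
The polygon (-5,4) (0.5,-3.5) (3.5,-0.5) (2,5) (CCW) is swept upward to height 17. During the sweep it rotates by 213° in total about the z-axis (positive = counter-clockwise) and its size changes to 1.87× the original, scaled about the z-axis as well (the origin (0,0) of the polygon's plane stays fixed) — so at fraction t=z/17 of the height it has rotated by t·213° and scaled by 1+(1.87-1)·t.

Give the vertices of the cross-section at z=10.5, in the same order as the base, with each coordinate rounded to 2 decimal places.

t = z/height = 10.5/17 = 0.617647
s = 1 + (scale-1)·z/height = 1 + (1.87-1)·10.5/17 = 1.537353
θ = twist·z/height = 213°·10.5/17 = 131.5588° = 2.296135 rad
cos θ = -0.663389, sin θ = 0.748275 (intermediates below are computed at full precision and shown rounded to 5 d.p.)
v1: (-5,4) → rotate → (0.32384,-6.39493) → ×s → (0.49786,-9.83126) → (0.50,-9.83)
v2: (0.5,-3.5) → rotate → (2.28727,2.69600) → ×s → (3.51634,4.14470) → (3.52,4.14)
v3: (3.5,-0.5) → rotate → (-1.94772,2.95066) → ×s → (-2.99434,4.53620) → (-2.99,4.54)
v4: (2,5) → rotate → (-5.06815,-1.82039) → ×s → (-7.79154,-2.79859) → (-7.79,-2.80)

Cross-section at z=10.5: (0.50,-9.83) (3.52,4.14) (-2.99,4.54) (-7.79,-2.80)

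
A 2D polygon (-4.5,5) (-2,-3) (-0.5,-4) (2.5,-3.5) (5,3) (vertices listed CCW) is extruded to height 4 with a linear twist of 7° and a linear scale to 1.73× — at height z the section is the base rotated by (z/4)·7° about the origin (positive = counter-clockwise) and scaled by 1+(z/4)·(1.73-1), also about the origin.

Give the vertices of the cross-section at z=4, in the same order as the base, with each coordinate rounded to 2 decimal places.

Cross-section at z=4: (-8.78,7.64) (-2.80,-5.57) (-0.02,-6.97) (5.03,-5.48) (7.95,6.21)

t = z/height = 4/4 = 1
s = 1 + (scale-1)·z/height = 1 + (1.73-1)·4/4 = 1.730000
θ = twist·z/height = 7°·4/4 = 7.0000° = 0.122173 rad
cos θ = 0.992546, sin θ = 0.121869 (intermediates below are computed at full precision and shown rounded to 5 d.p.)
v1: (-4.5,5) → rotate → (-5.07580,4.41432) → ×s → (-8.78114,7.63677) → (-8.78,7.64)
v2: (-2,-3) → rotate → (-1.61948,-3.22138) → ×s → (-2.80171,-5.57298) → (-2.80,-5.57)
v3: (-0.5,-4) → rotate → (-0.00880,-4.03112) → ×s → (-0.01522,-6.97384) → (-0.02,-6.97)
v4: (2.5,-3.5) → rotate → (2.90791,-3.16924) → ×s → (5.03068,-5.48278) → (5.03,-5.48)
v5: (5,3) → rotate → (4.59712,3.58699) → ×s → (7.95302,6.20548) → (7.95,6.21)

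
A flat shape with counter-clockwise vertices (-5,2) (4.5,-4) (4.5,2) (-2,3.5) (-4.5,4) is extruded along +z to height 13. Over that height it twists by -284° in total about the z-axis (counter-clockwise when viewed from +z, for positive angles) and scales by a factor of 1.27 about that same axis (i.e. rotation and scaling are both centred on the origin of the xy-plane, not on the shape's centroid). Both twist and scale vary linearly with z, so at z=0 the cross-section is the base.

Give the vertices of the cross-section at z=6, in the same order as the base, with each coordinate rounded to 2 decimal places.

Cross-section at z=6: (5.39,2.76) (-6.72,-0.86) (-1.63,-5.29) (4.45,-0.89) (6.72,0.86)

t = z/height = 6/13 = 0.461538
s = 1 + (scale-1)·z/height = 1 + (1.27-1)·6/13 = 1.124615
θ = twist·z/height = -284°·6/13 = -131.0769° = -2.287724 rad
cos θ = -0.657072, sin θ = -0.753828 (intermediates below are computed at full precision and shown rounded to 5 d.p.)
v1: (-5,2) → rotate → (4.79301,2.45500) → ×s → (5.39030,2.76093) → (5.39,2.76)
v2: (4.5,-4) → rotate → (-5.97213,-0.76394) → ×s → (-6.71635,-0.85914) → (-6.72,-0.86)
v3: (4.5,2) → rotate → (-1.44917,-4.70637) → ×s → (-1.62975,-5.29286) → (-1.63,-5.29)
v4: (-2,3.5) → rotate → (3.95254,-0.79209) → ×s → (4.44509,-0.89080) → (4.45,-0.89)
v5: (-4.5,4) → rotate → (5.97213,0.76394) → ×s → (6.71635,0.85914) → (6.72,0.86)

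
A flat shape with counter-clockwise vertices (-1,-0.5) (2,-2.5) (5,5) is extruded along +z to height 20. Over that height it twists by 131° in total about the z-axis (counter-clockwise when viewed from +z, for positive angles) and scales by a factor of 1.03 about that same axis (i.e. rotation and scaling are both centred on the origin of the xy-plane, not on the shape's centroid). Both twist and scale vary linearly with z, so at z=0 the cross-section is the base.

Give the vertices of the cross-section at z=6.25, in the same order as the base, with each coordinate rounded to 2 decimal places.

t = z/height = 6.25/20 = 0.3125
s = 1 + (scale-1)·z/height = 1 + (1.03-1)·6.25/20 = 1.009375
θ = twist·z/height = 131°·6.25/20 = 40.9375° = 0.714494 rad
cos θ = 0.755425, sin θ = 0.655235 (intermediates below are computed at full precision and shown rounded to 5 d.p.)
v1: (-1,-0.5) → rotate → (-0.42781,-1.03295) → ×s → (-0.43182,-1.04263) → (-0.43,-1.04)
v2: (2,-2.5) → rotate → (3.14894,-0.57809) → ×s → (3.17846,-0.58351) → (3.18,-0.58)
v3: (5,5) → rotate → (0.50095,7.05330) → ×s → (0.50564,7.11943) → (0.51,7.12)

Cross-section at z=6.25: (-0.43,-1.04) (3.18,-0.58) (0.51,7.12)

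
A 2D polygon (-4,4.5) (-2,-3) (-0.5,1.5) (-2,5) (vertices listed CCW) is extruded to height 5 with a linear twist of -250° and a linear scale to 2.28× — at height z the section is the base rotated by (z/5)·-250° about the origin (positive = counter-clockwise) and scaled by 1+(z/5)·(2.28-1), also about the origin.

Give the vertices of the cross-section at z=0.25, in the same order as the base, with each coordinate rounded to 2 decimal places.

Cross-section at z=0.25: (-3.12,5.60) (-2.77,-2.66) (-0.17,1.67) (-0.93,5.65)

t = z/height = 0.25/5 = 0.05
s = 1 + (scale-1)·z/height = 1 + (2.28-1)·0.25/5 = 1.064000
θ = twist·z/height = -250°·0.25/5 = -12.5000° = -0.218166 rad
cos θ = 0.976296, sin θ = -0.216440 (intermediates below are computed at full precision and shown rounded to 5 d.p.)
v1: (-4,4.5) → rotate → (-2.93121,5.25909) → ×s → (-3.11880,5.59567) → (-3.12,5.60)
v2: (-2,-3) → rotate → (-2.60191,-2.49601) → ×s → (-2.76843,-2.65575) → (-2.77,-2.66)
v3: (-0.5,1.5) → rotate → (-0.16349,1.57266) → ×s → (-0.17395,1.67331) → (-0.17,1.67)
v4: (-2,5) → rotate → (-0.87039,5.31436) → ×s → (-0.92610,5.65448) → (-0.93,5.65)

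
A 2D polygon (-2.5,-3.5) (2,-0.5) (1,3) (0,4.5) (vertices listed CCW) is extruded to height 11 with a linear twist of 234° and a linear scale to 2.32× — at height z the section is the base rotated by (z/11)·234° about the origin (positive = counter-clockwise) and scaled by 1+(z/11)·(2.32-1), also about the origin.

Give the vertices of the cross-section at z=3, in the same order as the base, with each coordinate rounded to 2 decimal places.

Cross-section at z=3: (2.77,-5.15) (1.81,2.14) (-3.06,3.02) (-5.49,2.70)

t = z/height = 3/11 = 0.272727
s = 1 + (scale-1)·z/height = 1 + (2.32-1)·3/11 = 1.360000
θ = twist·z/height = 234°·3/11 = 63.8182° = 1.113837 rad
cos θ = 0.441221, sin θ = 0.897398 (intermediates below are computed at full precision and shown rounded to 5 d.p.)
v1: (-2.5,-3.5) → rotate → (2.03784,-3.78777) → ×s → (2.77146,-5.15137) → (2.77,-5.15)
v2: (2,-0.5) → rotate → (1.33114,1.57419) → ×s → (1.81035,2.14089) → (1.81,2.14)
v3: (1,3) → rotate → (-2.25097,2.22106) → ×s → (-3.06132,3.02064) → (-3.06,3.02)
v4: (0,4.5) → rotate → (-4.03829,1.98549) → ×s → (-5.49208,2.70027) → (-5.49,2.70)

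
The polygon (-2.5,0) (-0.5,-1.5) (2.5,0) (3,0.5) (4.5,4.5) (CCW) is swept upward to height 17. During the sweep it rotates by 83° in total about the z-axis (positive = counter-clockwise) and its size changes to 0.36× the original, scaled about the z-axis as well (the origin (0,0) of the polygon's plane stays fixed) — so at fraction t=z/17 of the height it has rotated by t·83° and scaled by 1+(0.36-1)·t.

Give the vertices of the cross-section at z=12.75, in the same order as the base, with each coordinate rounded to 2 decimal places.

Cross-section at z=12.75: (-0.61,-1.15) (0.57,-0.59) (0.61,1.15) (0.50,1.50) (-0.98,3.16)

t = z/height = 12.75/17 = 0.75
s = 1 + (scale-1)·z/height = 1 + (0.36-1)·12.75/17 = 0.520000
θ = twist·z/height = 83°·12.75/17 = 62.2500° = 1.086467 rad
cos θ = 0.465615, sin θ = 0.884988 (intermediates below are computed at full precision and shown rounded to 5 d.p.)
v1: (-2.5,0) → rotate → (-1.16404,-2.21247) → ×s → (-0.60530,-1.15048) → (-0.61,-1.15)
v2: (-0.5,-1.5) → rotate → (1.09467,-1.14092) → ×s → (0.56923,-0.59328) → (0.57,-0.59)
v3: (2.5,0) → rotate → (1.16404,2.21247) → ×s → (0.60530,1.15048) → (0.61,1.15)
v4: (3,0.5) → rotate → (0.95435,2.88777) → ×s → (0.49626,1.50164) → (0.50,1.50)
v5: (4.5,4.5) → rotate → (-1.88718,6.07771) → ×s → (-0.98133,3.16041) → (-0.98,3.16)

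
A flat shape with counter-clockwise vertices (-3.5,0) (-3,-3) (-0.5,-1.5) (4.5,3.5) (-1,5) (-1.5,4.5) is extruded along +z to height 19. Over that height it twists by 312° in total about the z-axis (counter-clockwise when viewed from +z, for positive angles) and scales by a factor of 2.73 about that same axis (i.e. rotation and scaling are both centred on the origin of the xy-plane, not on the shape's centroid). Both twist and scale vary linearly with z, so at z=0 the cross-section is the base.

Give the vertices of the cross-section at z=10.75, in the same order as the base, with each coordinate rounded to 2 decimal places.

Cross-section at z=10.75: (6.91,-0.42) (6.29,5.57) (1.17,2.90) (-9.31,-6.37) (1.38,-10.00) (2.42,-9.07)

t = z/height = 10.75/19 = 0.565789
s = 1 + (scale-1)·z/height = 1 + (2.73-1)·10.75/19 = 1.978816
θ = twist·z/height = 312°·10.75/19 = 176.5263° = 3.080965 rad
cos θ = -0.998163, sin θ = 0.060590 (intermediates below are computed at full precision and shown rounded to 5 d.p.)
v1: (-3.5,0) → rotate → (3.49357,-0.21207) → ×s → (6.91313,-0.41964) → (6.91,-0.42)
v2: (-3,-3) → rotate → (3.17626,2.81272) → ×s → (6.28523,5.56585) → (6.29,5.57)
v3: (-0.5,-1.5) → rotate → (0.58997,1.46695) → ×s → (1.16744,2.90282) → (1.17,2.90)
v4: (4.5,3.5) → rotate → (-4.70380,-3.22091) → ×s → (-9.30795,-6.37360) → (-9.31,-6.37)
v5: (-1,5) → rotate → (0.69521,-5.05140) → ×s → (1.37570,-9.99580) → (1.38,-10.00)
v6: (-1.5,4.5) → rotate → (1.22459,-4.58262) → ×s → (2.42324,-9.06816) → (2.42,-9.07)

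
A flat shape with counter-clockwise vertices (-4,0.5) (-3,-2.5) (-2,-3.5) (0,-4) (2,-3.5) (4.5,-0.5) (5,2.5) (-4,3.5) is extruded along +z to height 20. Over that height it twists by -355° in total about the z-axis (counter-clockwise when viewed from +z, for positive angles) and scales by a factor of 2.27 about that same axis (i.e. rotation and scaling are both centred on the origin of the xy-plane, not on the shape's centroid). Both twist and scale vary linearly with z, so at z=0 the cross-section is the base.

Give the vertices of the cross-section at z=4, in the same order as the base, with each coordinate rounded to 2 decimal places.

Cross-section at z=4: (-1.04,4.95) (-4.19,2.54) (-4.97,0.94) (-4.74,-1.63) (-3.33,-3.80) (1.24,-5.54) (5.01,-4.91) (2.52,6.17)

t = z/height = 4/20 = 0.2
s = 1 + (scale-1)·z/height = 1 + (2.27-1)·4/20 = 1.254000
θ = twist·z/height = -355°·4/20 = -71.0000° = -1.239184 rad
cos θ = 0.325568, sin θ = -0.945519 (intermediates below are computed at full precision and shown rounded to 5 d.p.)
v1: (-4,0.5) → rotate → (-0.82951,3.94486) → ×s → (-1.04021,4.94685) → (-1.04,4.95)
v2: (-3,-2.5) → rotate → (-3.34050,2.02264) → ×s → (-4.18899,2.53638) → (-4.19,2.54)
v3: (-2,-3.5) → rotate → (-3.96045,0.75155) → ×s → (-4.96641,0.94244) → (-4.97,0.94)
v4: (0,-4) → rotate → (-3.78207,-1.30227) → ×s → (-4.74272,-1.63305) → (-4.74,-1.63)
v5: (2,-3.5) → rotate → (-2.65818,-3.03053) → ×s → (-3.33336,-3.80028) → (-3.33,-3.80)
v6: (4.5,-0.5) → rotate → (0.99230,-4.41762) → ×s → (1.24434,-5.53969) → (1.24,-5.54)
v7: (5,2.5) → rotate → (3.99164,-3.91367) → ×s → (5.00551,-4.90775) → (5.01,-4.91)
v8: (-4,3.5) → rotate → (2.00704,4.92156) → ×s → (2.51683,6.17164) → (2.52,6.17)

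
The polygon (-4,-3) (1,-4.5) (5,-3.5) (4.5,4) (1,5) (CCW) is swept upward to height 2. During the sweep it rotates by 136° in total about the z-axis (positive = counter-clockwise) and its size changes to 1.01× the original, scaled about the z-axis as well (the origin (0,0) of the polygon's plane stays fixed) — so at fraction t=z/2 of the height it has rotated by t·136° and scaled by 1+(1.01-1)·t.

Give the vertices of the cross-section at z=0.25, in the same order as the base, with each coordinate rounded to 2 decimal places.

t = z/height = 0.25/2 = 0.125
s = 1 + (scale-1)·z/height = 1 + (1.01-1)·0.25/2 = 1.001250
θ = twist·z/height = 136°·0.25/2 = 17.0000° = 0.296706 rad
cos θ = 0.956305, sin θ = 0.292372 (intermediates below are computed at full precision and shown rounded to 5 d.p.)
v1: (-4,-3) → rotate → (-2.94810,-4.03840) → ×s → (-2.95179,-4.04345) → (-2.95,-4.04)
v2: (1,-4.5) → rotate → (2.27198,-4.01100) → ×s → (2.27482,-4.01601) → (2.27,-4.02)
v3: (5,-3.5) → rotate → (5.80482,-1.88521) → ×s → (5.81208,-1.88756) → (5.81,-1.89)
v4: (4.5,4) → rotate → (3.13388,5.14089) → ×s → (3.13780,5.14732) → (3.14,5.15)
v5: (1,5) → rotate → (-0.50555,5.07390) → ×s → (-0.50619,5.08024) → (-0.51,5.08)

Cross-section at z=0.25: (-2.95,-4.04) (2.27,-4.02) (5.81,-1.89) (3.14,5.15) (-0.51,5.08)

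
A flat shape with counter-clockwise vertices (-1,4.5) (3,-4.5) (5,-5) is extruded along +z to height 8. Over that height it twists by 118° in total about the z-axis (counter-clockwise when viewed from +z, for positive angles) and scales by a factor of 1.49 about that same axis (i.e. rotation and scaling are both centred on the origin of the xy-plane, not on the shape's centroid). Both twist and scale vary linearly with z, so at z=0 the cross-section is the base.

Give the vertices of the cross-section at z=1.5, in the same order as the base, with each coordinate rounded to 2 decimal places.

Cross-section at z=1.5: (-2.86,4.14) (4.88,-3.32) (7.11,-3.00)

t = z/height = 1.5/8 = 0.1875
s = 1 + (scale-1)·z/height = 1 + (1.49-1)·1.5/8 = 1.091875
θ = twist·z/height = 118°·1.5/8 = 22.1250° = 0.386154 rad
cos θ = 0.926364, sin θ = 0.376629 (intermediates below are computed at full precision and shown rounded to 5 d.p.)
v1: (-1,4.5) → rotate → (-2.62119,3.79201) → ×s → (-2.86201,4.14040) → (-2.86,4.14)
v2: (3,-4.5) → rotate → (4.47392,-3.03875) → ×s → (4.88496,-3.31794) → (4.88,-3.32)
v3: (5,-5) → rotate → (6.51496,-2.74868) → ×s → (7.11353,-3.00121) → (7.11,-3.00)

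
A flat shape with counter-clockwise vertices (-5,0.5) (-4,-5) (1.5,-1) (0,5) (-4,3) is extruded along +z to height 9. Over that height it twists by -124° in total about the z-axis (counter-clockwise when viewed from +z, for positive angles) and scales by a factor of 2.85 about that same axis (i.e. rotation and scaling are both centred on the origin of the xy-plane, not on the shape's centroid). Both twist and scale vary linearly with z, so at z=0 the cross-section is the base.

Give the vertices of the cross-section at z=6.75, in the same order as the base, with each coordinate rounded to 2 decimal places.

t = z/height = 6.75/9 = 0.75
s = 1 + (scale-1)·z/height = 1 + (2.85-1)·6.75/9 = 2.387500
θ = twist·z/height = -124°·6.75/9 = -93.0000° = -1.623156 rad
cos θ = -0.052336, sin θ = -0.998630 (intermediates below are computed at full precision and shown rounded to 5 d.p.)
v1: (-5,0.5) → rotate → (0.76099,4.96698) → ×s → (1.81687,11.85866) → (1.82,11.86)
v2: (-4,-5) → rotate → (-4.78380,4.25620) → ×s → (-11.42133,10.16167) → (-11.42,10.16)
v3: (1.5,-1) → rotate → (-1.07713,-1.44561) → ×s → (-2.57166,-3.45139) → (-2.57,-3.45)
v4: (0,5) → rotate → (4.99315,-0.26168) → ×s → (11.92114,-0.62476) → (11.92,-0.62)
v5: (-4,3) → rotate → (3.20523,3.83751) → ×s → (7.65249,9.16206) → (7.65,9.16)

Cross-section at z=6.75: (1.82,11.86) (-11.42,10.16) (-2.57,-3.45) (11.92,-0.62) (7.65,9.16)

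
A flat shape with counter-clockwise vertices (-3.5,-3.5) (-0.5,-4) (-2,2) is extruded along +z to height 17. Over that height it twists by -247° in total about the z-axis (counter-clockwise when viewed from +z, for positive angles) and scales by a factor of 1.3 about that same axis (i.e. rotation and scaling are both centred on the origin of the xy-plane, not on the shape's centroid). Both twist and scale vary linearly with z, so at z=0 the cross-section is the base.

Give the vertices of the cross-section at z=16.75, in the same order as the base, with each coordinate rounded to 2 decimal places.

t = z/height = 16.75/17 = 0.985294
s = 1 + (scale-1)·z/height = 1 + (1.3-1)·16.75/17 = 1.295588
θ = twist·z/height = -247°·16.75/17 = -243.3676° = -4.247567 rad
cos θ = -0.448264, sin θ = 0.893901 (intermediates below are computed at full precision and shown rounded to 5 d.p.)
v1: (-3.5,-3.5) → rotate → (4.69758,-1.55973) → ×s → (6.08613,-2.02077) → (6.09,-2.02)
v2: (-0.5,-4) → rotate → (3.79974,1.34611) → ×s → (4.92289,1.74400) → (4.92,1.74)
v3: (-2,2) → rotate → (-0.89127,-2.68433) → ×s → (-1.15473,-3.47779) → (-1.15,-3.48)

Cross-section at z=16.75: (6.09,-2.02) (4.92,1.74) (-1.15,-3.48)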